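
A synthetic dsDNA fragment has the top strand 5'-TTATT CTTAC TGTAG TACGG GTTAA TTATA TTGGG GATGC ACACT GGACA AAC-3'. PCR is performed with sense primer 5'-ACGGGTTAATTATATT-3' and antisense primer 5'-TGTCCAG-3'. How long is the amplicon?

Forward primer ACGGGTTAATTATATT is found on the top strand at positions 17–32.
Taking the reverse complement of TGTCCAG gives CTGGACA, found at positions 44–50 on the template; the primer anneals here to the top strand with its 3' end pointing upstream.
Product length = (reverse-primer end) − (forward-primer start) + 1 = 50 − 17 + 1 = 34 bp.

34 bp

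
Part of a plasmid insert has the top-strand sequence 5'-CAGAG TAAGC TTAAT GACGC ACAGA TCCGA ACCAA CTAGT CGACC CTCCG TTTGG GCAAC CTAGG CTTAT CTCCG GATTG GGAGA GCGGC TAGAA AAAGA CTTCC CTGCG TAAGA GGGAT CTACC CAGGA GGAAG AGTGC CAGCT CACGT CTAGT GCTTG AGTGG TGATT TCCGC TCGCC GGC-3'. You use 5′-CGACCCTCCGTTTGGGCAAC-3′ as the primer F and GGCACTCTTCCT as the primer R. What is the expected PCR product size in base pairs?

101 bp

The forward primer matches the template at positions 41–60.
The reverse primer's reverse complement is AGGAAGAGTGCC, which matches the template at positions 130–141.
The product runs from position 41 to position 141, so its length is 141 − 41 + 1 = 101 bp.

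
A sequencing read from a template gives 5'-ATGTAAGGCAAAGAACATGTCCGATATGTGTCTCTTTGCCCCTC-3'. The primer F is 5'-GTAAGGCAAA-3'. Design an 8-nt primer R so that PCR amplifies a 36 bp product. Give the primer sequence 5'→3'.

The forward primer binds at positions 3–12, so a 36 bp product ends at position 3 + 36 − 1 = 38.
The reverse primer anneals to the top strand over positions 31–38, i.e. to TCTCTTTG.
Its sequence written 5'→3' is the reverse complement: CAAAGAGA.

5'-CAAAGAGA-3'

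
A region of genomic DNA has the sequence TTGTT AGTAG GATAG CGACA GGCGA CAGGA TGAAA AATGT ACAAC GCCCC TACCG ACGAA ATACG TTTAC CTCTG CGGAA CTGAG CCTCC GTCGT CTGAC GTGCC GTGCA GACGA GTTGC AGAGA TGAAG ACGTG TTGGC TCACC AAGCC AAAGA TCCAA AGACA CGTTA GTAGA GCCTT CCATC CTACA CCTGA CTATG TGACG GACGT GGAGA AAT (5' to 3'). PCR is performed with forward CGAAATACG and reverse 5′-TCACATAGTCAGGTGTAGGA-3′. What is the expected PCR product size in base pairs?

147 bp

Scanning the template, CGAAATACG occurs at positions 57–65; this primer anneals to the bottom strand there with its 3' end pointing downstream.
Taking the reverse complement of TCACATAGTCAGGTGTAGGA gives TCCTACACCTGACTATGTGA, found at positions 184–203 on the template; the primer anneals here to the top strand with its 3' end pointing upstream.
Product length = (reverse-primer end) − (forward-primer start) + 1 = 203 − 57 + 1 = 147 bp.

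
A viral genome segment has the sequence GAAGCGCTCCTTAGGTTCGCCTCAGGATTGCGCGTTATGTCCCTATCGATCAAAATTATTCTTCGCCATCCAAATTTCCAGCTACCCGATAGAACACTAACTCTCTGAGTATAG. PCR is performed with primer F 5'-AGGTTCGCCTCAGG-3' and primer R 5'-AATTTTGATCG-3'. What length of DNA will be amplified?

45 bp

Forward primer AGGTTCGCCTCAGG is found on the top strand at positions 13–26.
Reverse complement of the reverse primer: CGATCAAAATT. This occurs on the top strand at positions 47–57.
Amplicon spans positions 13–57: 45 bp.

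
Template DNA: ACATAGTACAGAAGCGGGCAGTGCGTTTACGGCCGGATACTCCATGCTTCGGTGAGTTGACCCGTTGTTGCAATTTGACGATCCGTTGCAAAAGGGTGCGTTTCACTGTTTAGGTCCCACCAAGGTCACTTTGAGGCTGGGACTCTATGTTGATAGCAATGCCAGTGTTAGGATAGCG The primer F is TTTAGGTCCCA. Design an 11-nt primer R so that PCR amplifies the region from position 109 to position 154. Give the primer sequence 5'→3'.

5'-ATCAACATAGA-3'

The product's 3' end on the top strand is position 154.
The reverse primer anneals to the top strand over positions 144–154, i.e. to TCTATGTTGAT.
Its sequence written 5'→3' is the reverse complement: ATCAACATAGA.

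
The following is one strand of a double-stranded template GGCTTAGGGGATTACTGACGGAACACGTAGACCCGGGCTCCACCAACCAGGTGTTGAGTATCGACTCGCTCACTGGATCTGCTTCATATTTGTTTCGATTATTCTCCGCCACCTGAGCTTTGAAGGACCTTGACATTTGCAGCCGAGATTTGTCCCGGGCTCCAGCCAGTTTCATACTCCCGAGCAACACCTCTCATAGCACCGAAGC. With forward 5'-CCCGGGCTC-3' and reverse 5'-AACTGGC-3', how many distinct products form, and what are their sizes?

The forward primer CCCGGGCTC matches the top strand at positions 32–40, 154–162.
The reverse primer's reverse complement is GCCAGTT, matching at positions 165–171.
Each forward site pairs with the reverse site to give a product ending at position 171: sizes 140, 18 bp.

Two products: 140 bp, 18 bp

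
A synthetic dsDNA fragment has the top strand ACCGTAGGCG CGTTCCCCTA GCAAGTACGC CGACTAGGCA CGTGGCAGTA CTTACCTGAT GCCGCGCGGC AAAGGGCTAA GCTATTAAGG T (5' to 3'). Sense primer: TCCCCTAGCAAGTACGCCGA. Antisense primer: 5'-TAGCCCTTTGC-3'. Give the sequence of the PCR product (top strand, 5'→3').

Forward primer TCCCCTAGCAAGTACGCCGA is found on the top strand at positions 14–33.
The reverse primer's reverse complement is GCAAAGGGCTA, which matches the template at positions 69–79.
The product is the template from position 14 through 79 (66 bp).

5'-TCCCCTAGCAAGTACGCCGACTAGGCACGTGGCAGTACTTACCTGATGCCGCGCGGCAAAGGGCTA-3'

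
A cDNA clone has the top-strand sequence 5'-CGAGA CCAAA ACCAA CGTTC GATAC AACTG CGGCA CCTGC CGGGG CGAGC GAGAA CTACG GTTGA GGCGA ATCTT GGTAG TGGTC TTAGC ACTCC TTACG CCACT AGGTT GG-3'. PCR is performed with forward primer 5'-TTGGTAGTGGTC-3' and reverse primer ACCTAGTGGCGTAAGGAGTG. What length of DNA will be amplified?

36 bp

The forward primer matches the template at positions 74–85.
Reverse complement of the reverse primer: CACTCCTTACGCCACTAGGT. This occurs on the top strand at positions 90–109.
Amplicon spans positions 74–109: 36 bp.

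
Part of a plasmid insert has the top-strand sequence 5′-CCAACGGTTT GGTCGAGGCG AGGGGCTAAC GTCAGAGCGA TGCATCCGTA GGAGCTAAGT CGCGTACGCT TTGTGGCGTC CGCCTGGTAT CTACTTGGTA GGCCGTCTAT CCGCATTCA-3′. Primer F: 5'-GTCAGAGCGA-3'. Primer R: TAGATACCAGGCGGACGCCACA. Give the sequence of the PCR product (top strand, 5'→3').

5'-GTCAGAGCGATGCATCCGTAGGAGCTAAGTCGCGTACGCTTTGTGGCGTCCGCCTGGTATCTA-3'

Scanning the template, GTCAGAGCGA occurs at positions 31–40; this primer anneals to the bottom strand there with its 3' end pointing downstream.
Reverse complement of the reverse primer: TGTGGCGTCCGCCTGGTATCTA. This occurs on the top strand at positions 72–93.
The product is the template from position 31 through 93 (63 bp).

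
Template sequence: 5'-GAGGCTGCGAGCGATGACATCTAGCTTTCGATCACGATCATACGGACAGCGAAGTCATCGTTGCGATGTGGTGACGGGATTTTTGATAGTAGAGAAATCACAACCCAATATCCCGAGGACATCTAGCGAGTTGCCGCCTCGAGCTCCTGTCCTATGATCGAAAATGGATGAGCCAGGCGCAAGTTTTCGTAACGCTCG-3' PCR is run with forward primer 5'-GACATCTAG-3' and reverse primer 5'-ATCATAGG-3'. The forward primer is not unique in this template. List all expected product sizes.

143 bp, 41 bp

The forward primer GACATCTAG matches the top strand at positions 16–24, 118–126.
The reverse primer's reverse complement is CCTATGAT, matching at positions 151–158.
Each forward site pairs with the reverse site to give a product ending at position 158: sizes 143, 41 bp.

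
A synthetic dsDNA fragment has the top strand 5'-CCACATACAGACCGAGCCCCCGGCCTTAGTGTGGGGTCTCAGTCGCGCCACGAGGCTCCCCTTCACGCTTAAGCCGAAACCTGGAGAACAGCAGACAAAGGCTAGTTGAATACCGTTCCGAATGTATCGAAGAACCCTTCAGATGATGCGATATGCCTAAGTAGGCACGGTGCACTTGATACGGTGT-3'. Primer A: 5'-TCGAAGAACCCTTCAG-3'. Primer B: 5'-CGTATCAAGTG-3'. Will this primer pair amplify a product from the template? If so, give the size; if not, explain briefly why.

Primer A (TCGAAGAACCCTTCAG) matches the top strand at positions 127–142; it acts as a forward primer.
Primer B's reverse complement is CACTTGATACG, matching the top strand at positions 173–183; it acts as a reverse primer.
The 3' ends face each other across positions 127–183, giving a 57 bp product.

Yes — a 57 bp product.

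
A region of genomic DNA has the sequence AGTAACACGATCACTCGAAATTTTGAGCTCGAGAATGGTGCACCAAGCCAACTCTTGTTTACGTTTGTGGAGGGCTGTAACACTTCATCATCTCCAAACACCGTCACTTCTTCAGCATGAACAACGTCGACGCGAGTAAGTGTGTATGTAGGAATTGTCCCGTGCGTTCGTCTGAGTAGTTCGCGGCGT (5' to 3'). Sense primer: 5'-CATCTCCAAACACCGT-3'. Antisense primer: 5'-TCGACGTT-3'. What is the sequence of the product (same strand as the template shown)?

The forward primer matches the template at positions 89–104.
Reverse complement of the reverse primer: AACGTCGA. This occurs on the top strand at positions 123–130.
The product is the template from position 89 through 130 (42 bp).

5'-CATCTCCAAACACCGTCACTTCTTCAGCATGAACAACGTCGA-3'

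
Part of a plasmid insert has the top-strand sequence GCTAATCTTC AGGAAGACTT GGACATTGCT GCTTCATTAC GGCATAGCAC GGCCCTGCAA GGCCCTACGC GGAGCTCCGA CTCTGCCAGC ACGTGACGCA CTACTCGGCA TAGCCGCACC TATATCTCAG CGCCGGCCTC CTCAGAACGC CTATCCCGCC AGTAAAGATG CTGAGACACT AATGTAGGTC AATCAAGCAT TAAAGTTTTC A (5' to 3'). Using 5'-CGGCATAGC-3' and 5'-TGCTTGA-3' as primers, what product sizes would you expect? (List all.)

The forward primer CGGCATAGC matches the top strand at positions 40–48, 106–114.
The reverse primer's reverse complement is TCAAGCA, matching at positions 193–199.
Each forward site pairs with the reverse site to give a product ending at position 199: sizes 160, 94 bp.

160 bp, 94 bp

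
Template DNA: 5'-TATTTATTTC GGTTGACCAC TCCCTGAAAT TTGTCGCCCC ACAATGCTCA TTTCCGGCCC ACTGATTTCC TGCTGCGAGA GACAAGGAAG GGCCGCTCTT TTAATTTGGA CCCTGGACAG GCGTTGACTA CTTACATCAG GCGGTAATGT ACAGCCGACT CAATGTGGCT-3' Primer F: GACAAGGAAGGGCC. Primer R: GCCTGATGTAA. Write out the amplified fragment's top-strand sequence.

5'-GACAAGGAAGGGCCGCTCTTTTAATTTGGACCCTGGACAGGCGTTGACTACTTACATCAGGC-3'

Forward primer GACAAGGAAGGGCC is found on the top strand at positions 81–94.
The reverse primer's reverse complement is TTACATCAGGC, which matches the template at positions 132–142.
The product is the template from position 81 through 142 (62 bp).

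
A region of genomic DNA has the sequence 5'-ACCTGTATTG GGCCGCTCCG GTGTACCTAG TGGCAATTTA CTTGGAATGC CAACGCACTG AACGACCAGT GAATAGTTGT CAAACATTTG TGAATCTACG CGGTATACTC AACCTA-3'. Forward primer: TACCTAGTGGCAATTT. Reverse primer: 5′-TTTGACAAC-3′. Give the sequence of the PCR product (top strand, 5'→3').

5'-TACCTAGTGGCAATTTACTTGGAATGCCAACGCACTGAACGACCAGTGAATAGTTGTCAAA-3'

The forward primer matches the template at positions 24–39.
Taking the reverse complement of TTTGACAAC gives GTTGTCAAA, found at positions 76–84 on the template; the primer anneals here to the top strand with its 3' end pointing upstream.
The product is the template from position 24 through 84 (61 bp).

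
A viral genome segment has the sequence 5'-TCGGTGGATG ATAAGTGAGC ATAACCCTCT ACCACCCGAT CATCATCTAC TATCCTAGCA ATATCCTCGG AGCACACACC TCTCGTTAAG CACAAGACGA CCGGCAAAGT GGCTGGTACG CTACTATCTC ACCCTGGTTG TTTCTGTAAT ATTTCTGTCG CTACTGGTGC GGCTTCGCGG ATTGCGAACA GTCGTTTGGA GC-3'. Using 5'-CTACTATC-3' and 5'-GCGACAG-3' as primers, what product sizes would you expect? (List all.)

115 bp, 41 bp

The forward primer CTACTATC matches the top strand at positions 47–54, 121–128.
The reverse primer's reverse complement is CTGTCGC, matching at positions 155–161.
Each forward site pairs with the reverse site to give a product ending at position 161: sizes 115, 41 bp.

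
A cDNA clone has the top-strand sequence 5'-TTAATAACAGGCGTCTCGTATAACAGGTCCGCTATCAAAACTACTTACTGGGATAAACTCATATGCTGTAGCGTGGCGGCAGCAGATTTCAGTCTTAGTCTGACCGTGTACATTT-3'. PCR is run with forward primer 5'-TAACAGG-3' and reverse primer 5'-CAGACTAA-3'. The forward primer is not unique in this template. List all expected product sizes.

The forward primer TAACAGG matches the top strand at positions 5–11, 21–27.
The reverse primer's reverse complement is TTAGTCTG, matching at positions 95–102.
Each forward site pairs with the reverse site to give a product ending at position 102: sizes 98, 82 bp.

98 bp, 82 bp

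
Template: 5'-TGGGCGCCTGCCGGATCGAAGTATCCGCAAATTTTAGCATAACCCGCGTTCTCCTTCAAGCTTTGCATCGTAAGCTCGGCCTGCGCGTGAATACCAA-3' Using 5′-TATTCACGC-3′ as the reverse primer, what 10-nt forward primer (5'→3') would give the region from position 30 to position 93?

The reverse primer's reverse complement GCGTGAATA matches the template at positions 85–93; the product starts at position 30.
The forward primer is identical to the top strand over positions 30–39: AATTTTAGCA.

5'-AATTTTAGCA-3'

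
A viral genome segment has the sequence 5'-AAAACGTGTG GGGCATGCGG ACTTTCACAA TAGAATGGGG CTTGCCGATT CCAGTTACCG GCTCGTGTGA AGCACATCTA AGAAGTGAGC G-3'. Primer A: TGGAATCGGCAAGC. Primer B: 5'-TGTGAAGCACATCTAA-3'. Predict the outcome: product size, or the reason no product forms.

Primer A (TGGAATCGGCAAGC) has reverse complement GCTTGCCGATTCCA, which matches the top strand at positions 40–53; primer A anneals to the top strand there with its 3' end pointing upstream toward position 40.
Primer B (TGTGAAGCACATCTAA) matches the top strand directly at positions 66–81; it anneals to the bottom strand with its 3' end pointing downstream toward position 81.
The 3' ends diverge (primer A extends toward position 1, primer B toward position 91), so the primers never converge on a shared product.

No product — the primers' 3' ends point away from each other.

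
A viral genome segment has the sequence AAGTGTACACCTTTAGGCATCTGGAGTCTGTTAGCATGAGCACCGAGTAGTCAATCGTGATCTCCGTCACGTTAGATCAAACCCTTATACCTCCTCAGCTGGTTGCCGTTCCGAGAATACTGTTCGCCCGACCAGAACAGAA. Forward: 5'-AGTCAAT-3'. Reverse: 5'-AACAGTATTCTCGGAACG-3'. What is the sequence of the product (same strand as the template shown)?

5'-AGTCAATCGTGATCTCCGTCACGTTAGATCAAACCCTTATACCTCCTCAGCTGGTTGCCGTTCCGAGAATACTGTT-3'

Scanning the template, AGTCAAT occurs at positions 49–55; this primer anneals to the bottom strand there with its 3' end pointing downstream.
The reverse primer's reverse complement is CGTTCCGAGAATACTGTT, which matches the template at positions 107–124.
The product is the template from position 49 through 124 (76 bp).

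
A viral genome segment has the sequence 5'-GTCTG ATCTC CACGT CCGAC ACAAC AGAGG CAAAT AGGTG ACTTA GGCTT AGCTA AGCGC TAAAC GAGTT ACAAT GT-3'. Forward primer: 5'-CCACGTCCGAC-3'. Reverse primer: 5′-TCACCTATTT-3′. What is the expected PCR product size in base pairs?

The forward primer matches the template at positions 10–20.
Taking the reverse complement of TCACCTATTT gives AAATAGGTGA, found at positions 32–41 on the template; the primer anneals here to the top strand with its 3' end pointing upstream.
The product runs from position 10 to position 41, so its length is 41 − 10 + 1 = 32 bp.

32 bp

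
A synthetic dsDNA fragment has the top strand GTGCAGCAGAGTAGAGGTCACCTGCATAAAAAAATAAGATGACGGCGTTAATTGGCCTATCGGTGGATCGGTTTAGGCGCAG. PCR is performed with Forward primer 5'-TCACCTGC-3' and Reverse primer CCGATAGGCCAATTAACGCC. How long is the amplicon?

Forward primer TCACCTGC is found on the top strand at positions 18–25.
Reverse complement of the reverse primer: GGCGTTAATTGGCCTATCGG. This occurs on the top strand at positions 44–63.
Product length = (reverse-primer end) − (forward-primer start) + 1 = 63 − 18 + 1 = 46 bp.

46 bp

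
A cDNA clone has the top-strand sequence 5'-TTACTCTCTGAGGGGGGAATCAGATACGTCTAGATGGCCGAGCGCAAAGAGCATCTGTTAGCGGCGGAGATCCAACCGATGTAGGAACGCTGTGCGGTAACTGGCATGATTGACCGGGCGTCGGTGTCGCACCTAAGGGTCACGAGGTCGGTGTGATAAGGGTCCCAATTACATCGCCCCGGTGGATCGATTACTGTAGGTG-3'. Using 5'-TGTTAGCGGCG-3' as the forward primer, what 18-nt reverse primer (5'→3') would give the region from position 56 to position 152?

The product's 3' end on the top strand is position 152.
The reverse primer anneals to the top strand over positions 135–152, i.e. to AAGGGTCACGAGGTCGGT.
Its sequence written 5'→3' is the reverse complement: ACCGACCTCGTGACCCTT.

5'-ACCGACCTCGTGACCCTT-3'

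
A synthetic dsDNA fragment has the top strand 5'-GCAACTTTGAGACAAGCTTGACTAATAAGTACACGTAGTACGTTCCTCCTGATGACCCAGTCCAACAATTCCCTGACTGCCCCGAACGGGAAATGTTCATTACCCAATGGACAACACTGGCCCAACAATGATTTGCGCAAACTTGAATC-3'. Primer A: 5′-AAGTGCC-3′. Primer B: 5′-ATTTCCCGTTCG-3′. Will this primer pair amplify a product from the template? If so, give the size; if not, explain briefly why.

No product — primer A has no binding site in the template.

Primer A (AAGTGCC) does not match the top strand, and its reverse complement GGCACTT does not match either.
With no annealing site for primer A, no amplification occurs.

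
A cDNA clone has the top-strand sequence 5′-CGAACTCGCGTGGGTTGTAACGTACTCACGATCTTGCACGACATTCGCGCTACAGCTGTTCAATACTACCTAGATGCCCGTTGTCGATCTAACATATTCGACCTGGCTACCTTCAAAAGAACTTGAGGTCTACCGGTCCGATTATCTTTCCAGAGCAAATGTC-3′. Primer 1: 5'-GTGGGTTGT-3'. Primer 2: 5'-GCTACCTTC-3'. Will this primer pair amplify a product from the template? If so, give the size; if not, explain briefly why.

Primer 1 (GTGGGTTGT) matches the top strand at positions 10–18 (3' end points downstream).
Primer 2 (GCTACCTTC) also matches the top strand directly, at positions 106–114 — its reverse complement GAAGGTAGC is not present.
Both primers anneal to the bottom strand with 3' ends pointing the same way, so neither can prime synthesis back toward the other.

No product — both primers anneal to the same strand and extend in the same direction.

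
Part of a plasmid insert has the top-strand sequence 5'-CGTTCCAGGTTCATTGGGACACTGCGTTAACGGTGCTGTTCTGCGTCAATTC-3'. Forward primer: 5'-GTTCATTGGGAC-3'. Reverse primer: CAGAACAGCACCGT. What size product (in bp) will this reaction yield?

The forward primer matches the template at positions 9–20.
Taking the reverse complement of CAGAACAGCACCGT gives ACGGTGCTGTTCTG, found at positions 30–43 on the template; the primer anneals here to the top strand with its 3' end pointing upstream.
Amplicon spans positions 9–43: 35 bp.

35 bp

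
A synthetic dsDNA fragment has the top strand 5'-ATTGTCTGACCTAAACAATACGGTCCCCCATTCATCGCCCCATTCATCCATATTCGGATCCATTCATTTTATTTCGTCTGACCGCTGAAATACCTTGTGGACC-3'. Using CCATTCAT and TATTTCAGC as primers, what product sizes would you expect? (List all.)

The forward primer CCATTCAT matches the top strand at positions 28–35, 40–47, 60–67.
The reverse primer's reverse complement is GCTGAAATA, matching at positions 84–92.
Each forward site pairs with the reverse site to give a product ending at position 92: sizes 65, 53, 33 bp.

65 bp, 53 bp, 33 bp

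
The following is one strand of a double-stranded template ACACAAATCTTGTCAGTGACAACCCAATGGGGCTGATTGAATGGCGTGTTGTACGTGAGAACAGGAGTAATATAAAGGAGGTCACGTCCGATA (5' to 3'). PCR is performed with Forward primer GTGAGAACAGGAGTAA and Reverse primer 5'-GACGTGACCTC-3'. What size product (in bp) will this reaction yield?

34 bp

Scanning the template, GTGAGAACAGGAGTAA occurs at positions 55–70; this primer anneals to the bottom strand there with its 3' end pointing downstream.
Taking the reverse complement of GACGTGACCTC gives GAGGTCACGTC, found at positions 78–88 on the template; the primer anneals here to the top strand with its 3' end pointing upstream.
The product runs from position 55 to position 88, so its length is 88 − 55 + 1 = 34 bp.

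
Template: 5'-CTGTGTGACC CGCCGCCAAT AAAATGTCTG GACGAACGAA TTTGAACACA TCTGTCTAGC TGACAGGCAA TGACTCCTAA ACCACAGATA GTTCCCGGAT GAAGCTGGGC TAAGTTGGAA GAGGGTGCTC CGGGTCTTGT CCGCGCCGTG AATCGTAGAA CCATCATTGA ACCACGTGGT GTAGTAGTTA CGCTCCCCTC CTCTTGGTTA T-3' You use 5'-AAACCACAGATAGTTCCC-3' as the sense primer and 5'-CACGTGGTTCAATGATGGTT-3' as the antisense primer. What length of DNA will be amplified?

100 bp

Forward primer AAACCACAGATAGTTCCC is found on the top strand at positions 79–96.
Taking the reverse complement of CACGTGGTTCAATGATGGTT gives AACCATCATTGAACCACGTG, found at positions 159–178 on the template; the primer anneals here to the top strand with its 3' end pointing upstream.
Product length = (reverse-primer end) − (forward-primer start) + 1 = 178 − 79 + 1 = 100 bp.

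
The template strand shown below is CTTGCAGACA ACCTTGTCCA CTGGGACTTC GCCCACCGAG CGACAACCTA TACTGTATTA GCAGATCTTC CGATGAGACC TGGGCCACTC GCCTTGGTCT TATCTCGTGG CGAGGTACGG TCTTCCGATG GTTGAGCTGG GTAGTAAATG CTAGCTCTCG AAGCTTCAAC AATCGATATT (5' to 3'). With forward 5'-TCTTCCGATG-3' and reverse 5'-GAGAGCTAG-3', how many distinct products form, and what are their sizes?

Two products: 94 bp, 39 bp

The forward primer TCTTCCGATG matches the top strand at positions 66–75, 121–130.
The reverse primer's reverse complement is CTAGCTCTC, matching at positions 151–159.
Each forward site pairs with the reverse site to give a product ending at position 159: sizes 94, 39 bp.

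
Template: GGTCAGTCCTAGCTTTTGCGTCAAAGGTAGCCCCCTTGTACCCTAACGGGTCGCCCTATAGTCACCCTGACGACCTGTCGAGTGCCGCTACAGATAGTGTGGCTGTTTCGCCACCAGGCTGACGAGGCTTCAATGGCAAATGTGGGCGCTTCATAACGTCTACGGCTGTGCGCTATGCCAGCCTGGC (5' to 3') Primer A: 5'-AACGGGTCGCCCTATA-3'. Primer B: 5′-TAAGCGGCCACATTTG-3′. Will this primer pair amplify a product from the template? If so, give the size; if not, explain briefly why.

No product — primer B has no binding site in the template.

Primer B (TAAGCGGCCACATTTG) does not match the top strand, and its reverse complement CAAATGTGGCCGCTTA does not match either.
With no annealing site for primer B, no amplification occurs.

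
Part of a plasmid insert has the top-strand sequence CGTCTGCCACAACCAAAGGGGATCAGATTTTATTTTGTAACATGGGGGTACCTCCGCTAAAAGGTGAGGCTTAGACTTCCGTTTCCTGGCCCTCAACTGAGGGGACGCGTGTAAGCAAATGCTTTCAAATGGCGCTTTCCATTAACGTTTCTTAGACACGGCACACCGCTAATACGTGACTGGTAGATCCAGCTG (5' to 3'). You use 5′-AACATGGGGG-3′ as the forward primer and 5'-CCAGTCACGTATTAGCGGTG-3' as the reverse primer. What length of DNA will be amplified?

145 bp

The forward primer matches the template at positions 39–48.
Taking the reverse complement of CCAGTCACGTATTAGCGGTG gives CACCGCTAATACGTGACTGG, found at positions 164–183 on the template; the primer anneals here to the top strand with its 3' end pointing upstream.
The product runs from position 39 to position 183, so its length is 183 − 39 + 1 = 145 bp.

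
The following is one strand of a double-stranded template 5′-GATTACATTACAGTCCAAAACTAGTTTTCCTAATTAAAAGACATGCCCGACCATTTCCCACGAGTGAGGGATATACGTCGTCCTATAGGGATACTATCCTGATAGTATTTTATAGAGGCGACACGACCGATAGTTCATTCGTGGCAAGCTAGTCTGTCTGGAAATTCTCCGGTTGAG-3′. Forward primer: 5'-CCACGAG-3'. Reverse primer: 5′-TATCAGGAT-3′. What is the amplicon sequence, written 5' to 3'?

Forward primer CCACGAG is found on the top strand at positions 58–64.
The reverse primer's reverse complement is ATCCTGATA, which matches the template at positions 96–104.
The product is the template from position 58 through 104 (47 bp).

5'-CCACGAGTGAGGGATATACGTCGTCCTATAGGGATACTATCCTGATA-3'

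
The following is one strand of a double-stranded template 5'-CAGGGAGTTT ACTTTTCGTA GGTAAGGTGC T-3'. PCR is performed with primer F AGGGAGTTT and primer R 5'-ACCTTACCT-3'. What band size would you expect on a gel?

Forward primer AGGGAGTTT is found on the top strand at positions 2–10.
Reverse complement of the reverse primer: AGGTAAGGT. This occurs on the top strand at positions 20–28.
Product length = (reverse-primer end) − (forward-primer start) + 1 = 28 − 2 + 1 = 27 bp.

27 bp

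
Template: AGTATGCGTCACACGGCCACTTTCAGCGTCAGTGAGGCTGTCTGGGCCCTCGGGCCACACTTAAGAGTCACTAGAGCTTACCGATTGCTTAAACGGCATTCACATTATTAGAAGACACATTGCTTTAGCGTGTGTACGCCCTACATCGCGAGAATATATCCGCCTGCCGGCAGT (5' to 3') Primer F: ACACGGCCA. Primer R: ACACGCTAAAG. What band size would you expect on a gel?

The forward primer matches the template at positions 11–19.
Taking the reverse complement of ACACGCTAAAG gives CTTTAGCGTGT, found at positions 123–133 on the template; the primer anneals here to the top strand with its 3' end pointing upstream.
The product runs from position 11 to position 133, so its length is 133 − 11 + 1 = 123 bp.

123 bp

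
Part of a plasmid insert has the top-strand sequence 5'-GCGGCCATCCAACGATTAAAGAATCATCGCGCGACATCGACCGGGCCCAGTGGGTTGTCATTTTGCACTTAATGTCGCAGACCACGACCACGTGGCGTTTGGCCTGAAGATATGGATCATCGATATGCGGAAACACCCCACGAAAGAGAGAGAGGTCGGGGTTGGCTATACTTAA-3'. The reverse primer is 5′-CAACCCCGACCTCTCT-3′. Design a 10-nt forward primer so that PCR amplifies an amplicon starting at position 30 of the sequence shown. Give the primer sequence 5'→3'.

The reverse primer's reverse complement AGAGAGGTCGGGGTTG matches the template at positions 149–164; the product starts at position 30.
The forward primer is identical to the top strand over positions 30–39: CGCGACATCG.

5'-CGCGACATCG-3'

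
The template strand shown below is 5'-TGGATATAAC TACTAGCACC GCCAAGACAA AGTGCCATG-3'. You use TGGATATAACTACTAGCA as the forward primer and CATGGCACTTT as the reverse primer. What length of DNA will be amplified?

The forward primer matches the template at positions 1–18.
The reverse primer's reverse complement is AAAGTGCCATG, which matches the template at positions 29–39.
Amplicon spans positions 1–39: 39 bp.

39 bp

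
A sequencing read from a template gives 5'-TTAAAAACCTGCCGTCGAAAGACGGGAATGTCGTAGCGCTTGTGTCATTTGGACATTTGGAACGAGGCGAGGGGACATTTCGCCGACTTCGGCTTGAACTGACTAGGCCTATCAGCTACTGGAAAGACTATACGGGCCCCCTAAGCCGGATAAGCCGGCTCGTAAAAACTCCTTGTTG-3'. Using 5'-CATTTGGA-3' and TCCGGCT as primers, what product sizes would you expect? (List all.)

The forward primer CATTTGGA matches the top strand at positions 46–53, 54–61.
The reverse primer's reverse complement is AGCCGGA, matching at positions 144–150.
Each forward site pairs with the reverse site to give a product ending at position 150: sizes 105, 97 bp.

105 bp, 97 bp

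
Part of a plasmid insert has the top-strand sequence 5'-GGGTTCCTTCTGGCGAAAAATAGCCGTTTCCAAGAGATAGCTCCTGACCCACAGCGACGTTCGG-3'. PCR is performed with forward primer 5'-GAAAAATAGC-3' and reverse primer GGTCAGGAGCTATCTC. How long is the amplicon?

The forward primer matches the template at positions 15–24.
Reverse complement of the reverse primer: GAGATAGCTCCTGACC. This occurs on the top strand at positions 34–49.
Amplicon spans positions 15–49: 35 bp.

35 bp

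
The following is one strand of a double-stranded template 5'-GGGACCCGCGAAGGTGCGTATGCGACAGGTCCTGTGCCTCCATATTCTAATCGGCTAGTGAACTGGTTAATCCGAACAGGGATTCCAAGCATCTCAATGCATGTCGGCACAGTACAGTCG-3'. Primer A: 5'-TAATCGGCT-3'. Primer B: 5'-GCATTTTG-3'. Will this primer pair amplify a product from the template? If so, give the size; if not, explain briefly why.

Primer B (GCATTTTG) does not match the top strand, and its reverse complement CAAAATGC does not match either.
With no annealing site for primer B, no amplification occurs.

No product — primer B has no binding site in the template.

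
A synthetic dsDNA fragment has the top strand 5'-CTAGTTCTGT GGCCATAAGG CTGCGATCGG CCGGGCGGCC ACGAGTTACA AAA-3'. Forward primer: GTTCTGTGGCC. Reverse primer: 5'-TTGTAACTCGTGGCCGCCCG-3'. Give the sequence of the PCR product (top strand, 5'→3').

5'-GTTCTGTGGCCATAAGGCTGCGATCGGCCGGGCGGCCACGAGTTACAA-3'

Scanning the template, GTTCTGTGGCC occurs at positions 4–14; this primer anneals to the bottom strand there with its 3' end pointing downstream.
Taking the reverse complement of TTGTAACTCGTGGCCGCCCG gives CGGGCGGCCACGAGTTACAA, found at positions 32–51 on the template; the primer anneals here to the top strand with its 3' end pointing upstream.
The product is the template from position 4 through 51 (48 bp).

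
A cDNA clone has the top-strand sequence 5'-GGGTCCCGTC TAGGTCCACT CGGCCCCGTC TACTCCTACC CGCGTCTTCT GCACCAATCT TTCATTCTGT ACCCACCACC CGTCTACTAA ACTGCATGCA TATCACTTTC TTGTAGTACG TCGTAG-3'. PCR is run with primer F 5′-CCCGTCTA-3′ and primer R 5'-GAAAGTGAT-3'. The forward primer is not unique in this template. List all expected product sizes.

The forward primer CCCGTCTA matches the top strand at positions 5–12, 25–32, 79–86.
The reverse primer's reverse complement is ATCACTTTC, matching at positions 102–110.
Each forward site pairs with the reverse site to give a product ending at position 110: sizes 106, 86, 32 bp.

106 bp, 86 bp, 32 bp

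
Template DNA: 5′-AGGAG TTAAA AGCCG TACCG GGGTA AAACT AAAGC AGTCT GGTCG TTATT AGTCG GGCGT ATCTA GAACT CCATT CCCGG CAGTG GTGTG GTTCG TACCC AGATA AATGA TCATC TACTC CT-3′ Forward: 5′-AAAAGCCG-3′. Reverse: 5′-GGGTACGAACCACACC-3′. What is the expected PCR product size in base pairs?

93 bp

Forward primer AAAAGCCG is found on the top strand at positions 8–15.
Reverse complement of the reverse primer: GGTGTGGTTCGTACCC. This occurs on the top strand at positions 85–100.
Amplicon spans positions 8–100: 93 bp.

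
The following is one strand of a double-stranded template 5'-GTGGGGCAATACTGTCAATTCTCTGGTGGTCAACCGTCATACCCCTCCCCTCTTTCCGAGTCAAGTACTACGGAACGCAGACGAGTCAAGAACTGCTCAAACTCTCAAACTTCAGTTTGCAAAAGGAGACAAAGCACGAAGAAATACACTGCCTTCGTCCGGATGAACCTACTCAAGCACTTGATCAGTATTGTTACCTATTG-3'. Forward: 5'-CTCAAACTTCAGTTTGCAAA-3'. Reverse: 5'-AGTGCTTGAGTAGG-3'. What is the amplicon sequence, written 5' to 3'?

Scanning the template, CTCAAACTTCAGTTTGCAAA occurs at positions 104–123; this primer anneals to the bottom strand there with its 3' end pointing downstream.
Reverse complement of the reverse primer: CCTACTCAAGCACT. This occurs on the top strand at positions 168–181.
The product is the template from position 104 through 181 (78 bp).

5'-CTCAAACTTCAGTTTGCAAAAGGAGACAAAGCACGAAGAAATACACTGCCTTCGTCCGGATGAACCTACTCAAGCACT-3'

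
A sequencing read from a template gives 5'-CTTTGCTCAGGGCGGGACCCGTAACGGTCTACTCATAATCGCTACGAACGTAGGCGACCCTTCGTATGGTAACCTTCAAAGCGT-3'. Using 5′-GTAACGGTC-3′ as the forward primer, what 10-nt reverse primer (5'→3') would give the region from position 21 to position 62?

The product's 3' end on the top strand is position 62.
The reverse primer anneals to the top strand over positions 53–62, i.e. to GGCGACCCTT.
Its sequence written 5'→3' is the reverse complement: AAGGGTCGCC.

5'-AAGGGTCGCC-3'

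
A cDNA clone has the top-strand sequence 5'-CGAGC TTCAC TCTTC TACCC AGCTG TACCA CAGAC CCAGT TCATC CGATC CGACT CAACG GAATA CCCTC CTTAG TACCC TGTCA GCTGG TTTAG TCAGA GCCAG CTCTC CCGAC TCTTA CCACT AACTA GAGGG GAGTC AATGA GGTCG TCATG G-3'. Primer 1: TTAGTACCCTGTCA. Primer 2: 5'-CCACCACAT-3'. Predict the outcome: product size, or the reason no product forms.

No product — primer 2 has no binding site in the template.

Primer 2 (CCACCACAT) does not match the top strand, and its reverse complement ATGTGGTGG does not match either.
With no annealing site for primer 2, no amplification occurs.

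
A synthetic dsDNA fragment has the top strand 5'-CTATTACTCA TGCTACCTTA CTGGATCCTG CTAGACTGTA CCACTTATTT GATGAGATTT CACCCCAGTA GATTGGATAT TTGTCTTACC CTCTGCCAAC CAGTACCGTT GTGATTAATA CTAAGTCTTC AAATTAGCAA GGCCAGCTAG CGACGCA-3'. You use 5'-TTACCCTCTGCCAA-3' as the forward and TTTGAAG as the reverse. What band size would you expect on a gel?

48 bp

The forward primer matches the template at positions 86–99.
The reverse primer's reverse complement is CTTCAAA, which matches the template at positions 127–133.
Amplicon spans positions 86–133: 48 bp.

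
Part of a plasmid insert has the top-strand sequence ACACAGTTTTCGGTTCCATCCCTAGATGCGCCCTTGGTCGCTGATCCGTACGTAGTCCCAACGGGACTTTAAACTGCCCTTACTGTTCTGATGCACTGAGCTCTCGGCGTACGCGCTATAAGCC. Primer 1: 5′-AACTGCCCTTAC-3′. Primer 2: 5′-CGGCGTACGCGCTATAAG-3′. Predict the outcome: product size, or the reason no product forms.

No product — both primers anneal to the same strand and extend in the same direction.

Primer 1 (AACTGCCCTTAC) matches the top strand at positions 72–83 (3' end points downstream).
Primer 2 (CGGCGTACGCGCTATAAG) also matches the top strand directly, at positions 105–122 — its reverse complement CTTATAGCGCGTACGCCG is not present.
Both primers anneal to the bottom strand with 3' ends pointing the same way, so neither can prime synthesis back toward the other.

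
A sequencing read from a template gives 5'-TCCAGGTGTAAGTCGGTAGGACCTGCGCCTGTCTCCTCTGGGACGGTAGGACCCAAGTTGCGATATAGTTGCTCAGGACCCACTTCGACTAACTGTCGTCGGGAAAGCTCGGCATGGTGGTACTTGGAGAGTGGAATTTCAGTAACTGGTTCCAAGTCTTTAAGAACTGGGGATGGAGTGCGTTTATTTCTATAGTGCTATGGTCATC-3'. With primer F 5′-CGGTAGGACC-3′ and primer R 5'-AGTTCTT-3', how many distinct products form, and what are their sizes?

Two products: 155 bp, 125 bp

The forward primer CGGTAGGACC matches the top strand at positions 14–23, 44–53.
The reverse primer's reverse complement is AAGAACT, matching at positions 162–168.
Each forward site pairs with the reverse site to give a product ending at position 168: sizes 155, 125 bp.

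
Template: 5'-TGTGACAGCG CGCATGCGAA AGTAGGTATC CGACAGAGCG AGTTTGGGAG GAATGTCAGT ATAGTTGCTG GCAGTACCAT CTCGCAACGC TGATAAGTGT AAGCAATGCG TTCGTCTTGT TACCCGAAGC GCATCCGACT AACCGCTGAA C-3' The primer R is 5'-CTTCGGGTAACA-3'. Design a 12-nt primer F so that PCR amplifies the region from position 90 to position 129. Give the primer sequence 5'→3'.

The reverse primer's reverse complement TGTTACCCGAAG matches the template at positions 118–129; the product starts at position 90.
The forward primer is identical to the top strand over positions 90–101: CTGATAAGTGTA.

5'-CTGATAAGTGTA-3'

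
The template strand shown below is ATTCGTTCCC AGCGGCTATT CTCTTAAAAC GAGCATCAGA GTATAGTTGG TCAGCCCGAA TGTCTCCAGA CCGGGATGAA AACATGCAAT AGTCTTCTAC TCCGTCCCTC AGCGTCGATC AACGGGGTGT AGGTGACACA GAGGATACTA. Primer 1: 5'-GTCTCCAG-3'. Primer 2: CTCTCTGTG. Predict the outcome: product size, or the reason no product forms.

No product — primer 2 has no binding site in the template.

Primer 2 (CTCTCTGTG) does not match the top strand, and its reverse complement CACAGAGAG does not match either.
With no annealing site for primer 2, no amplification occurs.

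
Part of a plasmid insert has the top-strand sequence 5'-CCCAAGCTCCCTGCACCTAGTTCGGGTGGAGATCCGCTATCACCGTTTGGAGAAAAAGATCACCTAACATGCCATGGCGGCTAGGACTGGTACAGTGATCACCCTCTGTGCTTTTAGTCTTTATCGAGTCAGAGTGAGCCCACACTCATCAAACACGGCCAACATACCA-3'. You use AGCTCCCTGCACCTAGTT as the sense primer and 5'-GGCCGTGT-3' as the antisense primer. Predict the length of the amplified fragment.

The forward primer matches the template at positions 5–22.
Reverse complement of the reverse primer: ACACGGCC. This occurs on the top strand at positions 153–160.
The product runs from position 5 to position 160, so its length is 160 − 5 + 1 = 156 bp.

156 bp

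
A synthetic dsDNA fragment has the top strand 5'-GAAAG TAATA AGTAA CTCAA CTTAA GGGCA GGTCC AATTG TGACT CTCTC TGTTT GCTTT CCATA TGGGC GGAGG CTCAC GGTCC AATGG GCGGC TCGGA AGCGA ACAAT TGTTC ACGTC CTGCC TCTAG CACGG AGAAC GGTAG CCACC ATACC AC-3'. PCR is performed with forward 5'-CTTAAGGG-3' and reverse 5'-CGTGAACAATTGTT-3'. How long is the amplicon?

98 bp

Scanning the template, CTTAAGGG occurs at positions 21–28; this primer anneals to the bottom strand there with its 3' end pointing downstream.
Reverse complement of the reverse primer: AACAATTGTTCACG. This occurs on the top strand at positions 105–118.
Product length = (reverse-primer end) − (forward-primer start) + 1 = 118 − 21 + 1 = 98 bp.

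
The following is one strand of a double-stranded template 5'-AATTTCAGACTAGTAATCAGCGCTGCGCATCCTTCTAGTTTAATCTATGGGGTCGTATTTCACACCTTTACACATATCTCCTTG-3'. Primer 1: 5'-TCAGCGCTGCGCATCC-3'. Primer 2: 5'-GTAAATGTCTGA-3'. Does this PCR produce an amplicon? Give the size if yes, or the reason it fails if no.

No product — primer 2 has no binding site in the template.

Primer 2 (GTAAATGTCTGA) does not match the top strand, and its reverse complement TCAGACATTTAC does not match either.
With no annealing site for primer 2, no amplification occurs.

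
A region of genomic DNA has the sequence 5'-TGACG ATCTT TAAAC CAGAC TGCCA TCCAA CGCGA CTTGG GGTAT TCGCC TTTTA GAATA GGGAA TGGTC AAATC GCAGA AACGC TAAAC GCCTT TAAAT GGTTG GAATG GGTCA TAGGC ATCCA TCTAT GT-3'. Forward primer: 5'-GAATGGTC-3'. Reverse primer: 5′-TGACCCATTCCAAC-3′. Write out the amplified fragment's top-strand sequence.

The forward primer matches the template at positions 63–70.
Reverse complement of the reverse primer: GTTGGAATGGGTCA. This occurs on the top strand at positions 102–115.
The product is the template from position 63 through 115 (53 bp).

5'-GAATGGTCAAATCGCAGAAACGCTAAACGCCTTTAAATGGTTGGAATGGGTCA-3'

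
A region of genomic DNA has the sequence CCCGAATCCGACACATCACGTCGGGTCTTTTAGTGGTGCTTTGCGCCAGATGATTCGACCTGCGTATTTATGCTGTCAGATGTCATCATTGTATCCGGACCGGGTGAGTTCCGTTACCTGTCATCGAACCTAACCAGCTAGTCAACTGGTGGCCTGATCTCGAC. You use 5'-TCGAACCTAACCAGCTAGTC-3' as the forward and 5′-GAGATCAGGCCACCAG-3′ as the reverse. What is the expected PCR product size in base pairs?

38 bp

Forward primer TCGAACCTAACCAGCTAGTC is found on the top strand at positions 124–143.
Reverse complement of the reverse primer: CTGGTGGCCTGATCTC. This occurs on the top strand at positions 146–161.
Amplicon spans positions 124–161: 38 bp.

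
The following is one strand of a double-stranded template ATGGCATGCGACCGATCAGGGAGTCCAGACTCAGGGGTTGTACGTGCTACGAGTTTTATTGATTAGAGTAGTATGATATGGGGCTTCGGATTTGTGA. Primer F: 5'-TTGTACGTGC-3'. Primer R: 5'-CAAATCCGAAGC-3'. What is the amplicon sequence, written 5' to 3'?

The forward primer matches the template at positions 38–47.
Taking the reverse complement of CAAATCCGAAGC gives GCTTCGGATTTG, found at positions 83–94 on the template; the primer anneals here to the top strand with its 3' end pointing upstream.
The product is the template from position 38 through 94 (57 bp).

5'-TTGTACGTGCTACGAGTTTTATTGATTAGAGTAGTATGATATGGGGCTTCGGATTTG-3'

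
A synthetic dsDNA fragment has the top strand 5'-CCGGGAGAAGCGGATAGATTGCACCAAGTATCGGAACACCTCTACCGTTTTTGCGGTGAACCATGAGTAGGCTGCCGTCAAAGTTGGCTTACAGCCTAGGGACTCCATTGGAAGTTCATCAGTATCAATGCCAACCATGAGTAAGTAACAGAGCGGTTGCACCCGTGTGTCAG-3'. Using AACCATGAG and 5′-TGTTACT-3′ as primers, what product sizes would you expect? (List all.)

The forward primer AACCATGAG matches the top strand at positions 59–67, 133–141.
The reverse primer's reverse complement is AGTAACA, matching at positions 144–150.
Each forward site pairs with the reverse site to give a product ending at position 150: sizes 92, 18 bp.

92 bp, 18 bp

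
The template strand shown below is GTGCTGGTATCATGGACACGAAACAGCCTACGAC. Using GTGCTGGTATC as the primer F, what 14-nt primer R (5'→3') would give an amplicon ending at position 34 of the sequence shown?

5'-GTCGTAGGCTGTTT-3'

The forward primer binds at positions 1–11; the product's 3' end on the top strand is position 34.
The reverse primer anneals to the top strand over positions 21–34, i.e. to AAACAGCCTACGAC.
Its sequence written 5'→3' is the reverse complement: GTCGTAGGCTGTTT.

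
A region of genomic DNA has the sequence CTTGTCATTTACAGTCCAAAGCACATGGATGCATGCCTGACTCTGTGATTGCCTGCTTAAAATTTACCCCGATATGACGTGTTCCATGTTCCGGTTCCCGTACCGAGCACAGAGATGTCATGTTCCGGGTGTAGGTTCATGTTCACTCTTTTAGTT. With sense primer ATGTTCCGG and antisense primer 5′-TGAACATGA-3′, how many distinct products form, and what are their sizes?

The forward primer ATGTTCCGG matches the top strand at positions 86–94, 120–128.
The reverse primer's reverse complement is TCATGTTCA, matching at positions 137–145.
Each forward site pairs with the reverse site to give a product ending at position 145: sizes 60, 26 bp.

Two products: 60 bp, 26 bp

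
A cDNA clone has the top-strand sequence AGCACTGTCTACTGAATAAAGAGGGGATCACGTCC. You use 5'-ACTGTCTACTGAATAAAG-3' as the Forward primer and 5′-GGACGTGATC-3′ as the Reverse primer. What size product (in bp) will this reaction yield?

The forward primer matches the template at positions 4–21.
Taking the reverse complement of GGACGTGATC gives GATCACGTCC, found at positions 26–35 on the template; the primer anneals here to the top strand with its 3' end pointing upstream.
Product length = (reverse-primer end) − (forward-primer start) + 1 = 35 − 4 + 1 = 32 bp.

32 bp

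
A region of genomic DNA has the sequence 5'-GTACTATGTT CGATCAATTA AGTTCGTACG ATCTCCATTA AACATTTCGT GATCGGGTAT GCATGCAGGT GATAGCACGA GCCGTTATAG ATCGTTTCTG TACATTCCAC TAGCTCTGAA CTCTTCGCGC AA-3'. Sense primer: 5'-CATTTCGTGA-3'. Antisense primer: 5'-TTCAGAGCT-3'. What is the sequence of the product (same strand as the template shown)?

Forward primer CATTTCGTGA is found on the top strand at positions 43–52.
Taking the reverse complement of TTCAGAGCT gives AGCTCTGAA, found at positions 112–120 on the template; the primer anneals here to the top strand with its 3' end pointing upstream.
The product is the template from position 43 through 120 (78 bp).

5'-CATTTCGTGATCGGGTATGCATGCAGGTGATAGCACGAGCCGTTATAGATCGTTTCTGTACATTCCACTAGCTCTGAA-3'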